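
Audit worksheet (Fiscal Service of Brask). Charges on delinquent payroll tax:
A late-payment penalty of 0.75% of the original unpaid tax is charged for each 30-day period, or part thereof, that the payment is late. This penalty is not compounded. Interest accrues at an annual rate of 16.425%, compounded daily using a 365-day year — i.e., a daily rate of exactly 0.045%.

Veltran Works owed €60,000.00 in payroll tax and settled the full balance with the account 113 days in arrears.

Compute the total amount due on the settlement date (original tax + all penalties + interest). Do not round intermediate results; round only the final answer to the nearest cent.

€64,929.18

Penalty periods: ⌈113/30⌉ = 4; penalty = 4 × 0.75% × €60,000.00 = €1,800.00
Interest: €60,000.00 × ((1 + 0.00045)^113 − 1) = €60,000.00 × 0.05215302… = €3,129.1813…
Total = €60,000.00 + €1,800.0000 + €3,129.1813… = €64,929.18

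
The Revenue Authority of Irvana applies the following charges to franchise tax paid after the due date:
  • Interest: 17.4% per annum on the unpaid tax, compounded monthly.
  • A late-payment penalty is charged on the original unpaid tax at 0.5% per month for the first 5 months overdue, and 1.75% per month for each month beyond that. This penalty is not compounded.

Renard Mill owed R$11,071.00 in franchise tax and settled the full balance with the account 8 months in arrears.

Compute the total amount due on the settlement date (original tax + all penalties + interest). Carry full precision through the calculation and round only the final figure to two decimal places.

Penalty, months 1–5: 5 × 0.5% × R$11,071.00 = R$276.78…
Penalty, months 6–8: 3 × 1.75% × R$11,071.00 = R$581.23…
Interest (17.4%/yr ÷ 12 = 1.45%/month): R$11,071.00 × ((1 + 0.0145)^8 − 1) = R$1,351.3357…
Total = R$11,071.00 + R$858.0025 + R$1,351.3357… = R$13,280.34

R$13,280.34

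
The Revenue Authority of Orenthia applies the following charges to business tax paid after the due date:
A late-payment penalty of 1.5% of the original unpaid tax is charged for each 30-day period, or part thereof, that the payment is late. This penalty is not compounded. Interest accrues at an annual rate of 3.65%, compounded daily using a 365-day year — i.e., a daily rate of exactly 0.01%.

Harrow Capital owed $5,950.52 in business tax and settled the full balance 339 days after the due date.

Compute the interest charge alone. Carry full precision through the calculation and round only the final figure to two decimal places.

$205.17

Interest: $5,950.52 × ((1 + 0.0001)^339 − 1) = $5,950.52 × 0.03447940… = $205.1704…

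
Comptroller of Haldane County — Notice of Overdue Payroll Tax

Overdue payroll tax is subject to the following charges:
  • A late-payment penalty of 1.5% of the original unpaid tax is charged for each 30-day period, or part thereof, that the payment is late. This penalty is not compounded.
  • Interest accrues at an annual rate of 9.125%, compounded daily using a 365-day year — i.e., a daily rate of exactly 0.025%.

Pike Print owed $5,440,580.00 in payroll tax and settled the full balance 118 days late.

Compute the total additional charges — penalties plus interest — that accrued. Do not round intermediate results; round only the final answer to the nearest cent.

$489,302.03

Penalty periods: ⌈118/30⌉ = 4; penalty = 4 × 1.5% × $5,440,580.00 = $326,434.80
Interest: $5,440,580.00 × ((1 + 0.00025)^118 − 1) = $5,440,580.00 × 0.02993564… = $162,867.2345…
Penalties + interest = $326,434.8000 + $162,867.2345… = $489,302.03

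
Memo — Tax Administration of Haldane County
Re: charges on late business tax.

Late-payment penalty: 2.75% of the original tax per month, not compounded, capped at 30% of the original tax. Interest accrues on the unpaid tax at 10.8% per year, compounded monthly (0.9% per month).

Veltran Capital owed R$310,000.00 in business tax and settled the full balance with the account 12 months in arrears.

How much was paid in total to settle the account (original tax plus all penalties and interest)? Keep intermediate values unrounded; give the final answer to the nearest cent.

R$438,188.00

Penalty (uncapped): 12 × 2.75% × R$310,000.00 = R$102,300.00; cap = 30% × R$310,000.00 = R$93,000.00 → penalty = R$93,000.00
Interest: R$310,000.00 × ((1 + 0.009)^12 − 1) = R$310,000.00 × 0.1135097… = R$35,187.9992…
Total = R$310,000.00 + R$93,000.0000 + R$35,187.9992… = R$438,188.00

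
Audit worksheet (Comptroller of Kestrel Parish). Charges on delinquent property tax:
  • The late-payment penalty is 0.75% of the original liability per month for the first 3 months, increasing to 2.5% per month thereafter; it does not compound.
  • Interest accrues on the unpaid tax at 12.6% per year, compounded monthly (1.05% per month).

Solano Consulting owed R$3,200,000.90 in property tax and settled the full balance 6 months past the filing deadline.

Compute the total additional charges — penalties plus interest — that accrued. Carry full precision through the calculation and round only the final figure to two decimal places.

R$518,966.82

Penalty, months 1–3: 3 × 0.75% × R$3,200,000.90 = R$72,000.02…
Penalty, months 4–6: 3 × 2.5% × R$3,200,000.90 = R$240,000.07…
Interest: R$3,200,000.90 × ((1 + 0.0105)^6 − 1) = R$3,200,000.90 × 0.0646771… = R$206,966.7321…
Penalties + interest = R$312,000.0878… + R$206,966.7321… = R$518,966.82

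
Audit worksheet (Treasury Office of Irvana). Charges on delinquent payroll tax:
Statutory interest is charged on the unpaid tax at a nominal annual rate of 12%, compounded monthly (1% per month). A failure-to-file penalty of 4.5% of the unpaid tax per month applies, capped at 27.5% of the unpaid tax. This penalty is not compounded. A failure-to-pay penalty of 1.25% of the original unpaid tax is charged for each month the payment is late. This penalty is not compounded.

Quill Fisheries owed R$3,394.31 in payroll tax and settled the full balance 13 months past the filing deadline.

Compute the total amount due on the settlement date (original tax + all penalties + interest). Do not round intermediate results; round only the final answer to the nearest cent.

R$5,348.05

Failure-to-file: 13 × 4.5% × R$3,394.31 = R$1,985.67…, capped at 27.5% × R$3,394.31 = R$933.44…
Failure-to-pay penalty: 13 × 1.25% × R$3,394.31 = R$551.58…
Interest: R$3,394.31 × ((1 + 0.01)^13 − 1) = R$3,394.31 × 0.1380933… = R$468.7314…
Total = R$3,394.31 + R$1,485.0106… + R$468.7314… = R$5,348.05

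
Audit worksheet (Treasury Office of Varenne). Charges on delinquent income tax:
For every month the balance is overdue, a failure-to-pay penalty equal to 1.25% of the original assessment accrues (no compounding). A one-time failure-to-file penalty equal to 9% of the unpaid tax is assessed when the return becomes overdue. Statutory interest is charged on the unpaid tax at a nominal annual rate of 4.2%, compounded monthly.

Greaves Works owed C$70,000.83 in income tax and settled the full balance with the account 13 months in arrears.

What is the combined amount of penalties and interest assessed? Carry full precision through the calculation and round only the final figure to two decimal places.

C$20,928.00

Failure-to-file penalty: 9% × C$70,000.83 = C$6,300.07…
Failure-to-pay penalty = 1.25% × C$70,000.83 × 13 mo = C$11,375.13…
Interest (4.2%/yr ÷ 12 = 0.35%/month): C$70,000.83 × ((1 + 0.0035)^13 − 1) = C$3,252.7895…
Penalties + interest = C$17,675.2096… + C$3,252.7895… = C$20,928.00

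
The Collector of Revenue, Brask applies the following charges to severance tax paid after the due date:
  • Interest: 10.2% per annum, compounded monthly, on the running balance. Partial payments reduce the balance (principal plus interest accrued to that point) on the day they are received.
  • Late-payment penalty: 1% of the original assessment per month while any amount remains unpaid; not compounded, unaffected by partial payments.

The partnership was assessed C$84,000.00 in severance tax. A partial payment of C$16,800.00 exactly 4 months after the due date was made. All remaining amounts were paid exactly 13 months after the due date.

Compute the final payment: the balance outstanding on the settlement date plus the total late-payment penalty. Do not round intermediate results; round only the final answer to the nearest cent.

C$86,560.68

Monthly rate = 10.2% ÷ 12 = 0.85%
Balance at month 4: C$84,000.0000 × (1 + 0.0085)^4 = C$86,892.6208…
After C$16,800.00 payment: C$86,892.6208… − C$16,800.00 = C$70,092.6208…
Balance at month 13: C$70,092.6208… × (1 + 0.0085)^9 = C$75,640.6795…
Penalty: 13 × 1% × C$84,000.00 = C$10,920.00
Final settlement = outstanding balance + penalty = C$75,640.6795… + C$10,920.00 = C$86,560.68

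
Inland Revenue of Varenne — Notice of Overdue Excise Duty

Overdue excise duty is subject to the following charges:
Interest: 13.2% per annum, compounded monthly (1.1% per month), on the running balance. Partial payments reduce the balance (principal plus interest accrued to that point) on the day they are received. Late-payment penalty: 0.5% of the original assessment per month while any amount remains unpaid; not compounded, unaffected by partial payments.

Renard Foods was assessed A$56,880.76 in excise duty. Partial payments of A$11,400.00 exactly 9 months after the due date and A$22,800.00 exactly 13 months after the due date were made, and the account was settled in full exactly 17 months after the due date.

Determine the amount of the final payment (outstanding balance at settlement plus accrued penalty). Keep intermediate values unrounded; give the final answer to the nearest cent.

Balance at month 9: A$56,880.7600 × (1 + 0.011)^9 = A$62,766.1934…
After A$11,400.00 payment: A$62,766.1934… − A$11,400.00 = A$51,366.1934…
Balance at month 13: A$51,366.1934… × (1 + 0.011)^4 = A$53,663.8720…
After A$22,800.00 payment: A$53,663.8720… − A$22,800.00 = A$30,863.8720…
Balance at month 17: A$30,863.8720… × (1 + 0.011)^4 = A$32,244.4543…
Penalty: 17 × 0.5% × A$56,880.76 = A$4,834.86…
Final settlement = outstanding balance + penalty = A$32,244.4543… + A$4,834.86… = A$37,079.32

A$37,079.32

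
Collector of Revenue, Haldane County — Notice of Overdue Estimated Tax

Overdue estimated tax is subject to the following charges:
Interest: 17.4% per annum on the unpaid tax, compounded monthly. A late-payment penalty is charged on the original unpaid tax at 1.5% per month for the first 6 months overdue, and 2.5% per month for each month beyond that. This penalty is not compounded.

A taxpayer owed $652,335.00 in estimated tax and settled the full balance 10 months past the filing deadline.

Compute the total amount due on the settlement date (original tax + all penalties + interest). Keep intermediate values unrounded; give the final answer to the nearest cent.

Penalty, months 1–6: 6 × 1.5% × $652,335.00 = $58,710.15
Penalty, months 7–10: 4 × 2.5% × $652,335.00 = $65,233.50
Interest (17.4%/yr ÷ 12 = 1.45%/month): $652,335.00 × ((1 + 0.0145)^10 − 1) = $101,005.2888…
Total = $652,335.00 + $123,943.6500 + $101,005.2888… = $877,283.94

$877,283.94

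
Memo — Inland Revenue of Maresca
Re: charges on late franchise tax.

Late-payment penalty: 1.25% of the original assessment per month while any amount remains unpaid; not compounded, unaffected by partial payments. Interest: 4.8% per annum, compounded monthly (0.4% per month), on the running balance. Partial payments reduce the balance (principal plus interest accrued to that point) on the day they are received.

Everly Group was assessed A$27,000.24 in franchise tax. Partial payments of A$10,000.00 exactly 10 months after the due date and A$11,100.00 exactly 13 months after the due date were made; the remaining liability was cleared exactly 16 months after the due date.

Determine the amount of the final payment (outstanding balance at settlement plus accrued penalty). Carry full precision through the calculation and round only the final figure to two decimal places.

A$12,704.98

Balance at month 10: A$27,000.2400 × (1 + 0.004)^10 = A$28,099.8986…
After A$10,000.00 payment: A$28,099.8986… − A$10,000.00 = A$18,099.8986…
Balance at month 13: A$18,099.8986… × (1 + 0.004)^3 = A$18,317.9673…
After A$11,100.00 payment: A$18,317.9673… − A$11,100.00 = A$7,217.9673…
Balance at month 16: A$7,217.9673… × (1 + 0.004)^3 = A$7,304.9299…
Penalty: 16 × 1.25% × A$27,000.24 = A$5,400.05…
Final settlement = outstanding balance + penalty = A$7,304.9299… + A$5,400.05… = A$12,704.98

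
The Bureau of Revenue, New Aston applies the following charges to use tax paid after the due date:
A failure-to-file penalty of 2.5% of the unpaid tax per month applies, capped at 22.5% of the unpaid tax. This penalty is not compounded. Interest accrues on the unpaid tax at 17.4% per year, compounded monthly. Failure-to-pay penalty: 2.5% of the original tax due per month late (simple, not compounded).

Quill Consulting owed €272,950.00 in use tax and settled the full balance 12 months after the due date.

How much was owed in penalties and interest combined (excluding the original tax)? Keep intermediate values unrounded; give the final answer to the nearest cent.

€194,768.82

Failure-to-file: 12 × 2.5% × €272,950.00 = €81,885.00, capped at 22.5% × €272,950.00 = €61,413.75
Failure-to-pay penalty: 12 × 2.5% × €272,950.00 = €81,885.00
Interest (17.4%/yr ÷ 12 = 1.45%/month): €272,950.00 × ((1 + 0.0145)^12 − 1) = €51,470.0711…
Penalties + interest = €143,298.7500 + €51,470.0711… = €194,768.82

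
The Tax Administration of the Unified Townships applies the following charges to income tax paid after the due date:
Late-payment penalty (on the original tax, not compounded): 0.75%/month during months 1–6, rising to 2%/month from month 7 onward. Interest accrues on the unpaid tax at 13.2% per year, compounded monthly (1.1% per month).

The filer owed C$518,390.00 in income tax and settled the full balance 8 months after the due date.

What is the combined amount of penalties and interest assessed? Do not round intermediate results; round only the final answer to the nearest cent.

C$91,476.95

Penalty, months 1–6: 6 × 0.75% × C$518,390.00 = C$23,327.55
Penalty, months 7–8: 2 × 2% × C$518,390.00 = C$20,735.60
Interest: C$518,390.00 × ((1 + 0.011)^8 − 1) = C$518,390.00 × 0.0914636… = C$47,413.8000…
Penalties + interest = C$44,063.1500 + C$47,413.8000… = C$91,476.95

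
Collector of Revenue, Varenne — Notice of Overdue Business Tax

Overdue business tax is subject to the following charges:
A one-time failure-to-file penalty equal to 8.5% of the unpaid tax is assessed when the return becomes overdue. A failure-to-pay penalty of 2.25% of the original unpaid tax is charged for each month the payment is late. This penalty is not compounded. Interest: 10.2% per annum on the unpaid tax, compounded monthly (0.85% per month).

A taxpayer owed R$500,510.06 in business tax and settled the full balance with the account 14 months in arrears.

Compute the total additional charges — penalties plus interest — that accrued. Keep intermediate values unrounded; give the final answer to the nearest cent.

R$263,169.99

Failure-to-file penalty: 8.5% × R$500,510.06 = R$42,543.36…
Failure-to-pay penalty: 14 × 2.25% × R$500,510.06 = R$157,660.67…
Interest: R$500,510.06 × ((1 + 0.0085)^14 − 1) = R$500,510.06 × 0.1258036… = R$62,965.9708…
Penalties + interest = R$200,204.0240 + R$62,965.9708… = R$263,169.99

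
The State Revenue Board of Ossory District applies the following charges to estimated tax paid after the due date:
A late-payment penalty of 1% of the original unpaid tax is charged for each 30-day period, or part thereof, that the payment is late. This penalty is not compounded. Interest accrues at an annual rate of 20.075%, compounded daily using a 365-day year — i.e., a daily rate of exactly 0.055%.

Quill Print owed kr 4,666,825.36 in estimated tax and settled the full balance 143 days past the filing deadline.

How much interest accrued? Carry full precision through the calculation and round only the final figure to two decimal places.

Interest: kr 4,666,825.36 × ((1 + 0.00055)^143 − 1) = kr 4,666,825.36 × 0.08180223… = kr 381,756.7081…

kr 381,756.71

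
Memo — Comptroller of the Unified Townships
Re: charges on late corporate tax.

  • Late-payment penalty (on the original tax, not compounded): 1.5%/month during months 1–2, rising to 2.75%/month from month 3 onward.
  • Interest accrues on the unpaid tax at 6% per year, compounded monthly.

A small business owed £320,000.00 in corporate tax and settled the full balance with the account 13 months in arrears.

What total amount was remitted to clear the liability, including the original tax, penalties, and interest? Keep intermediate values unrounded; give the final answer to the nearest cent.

£447,835.58

Penalty, months 1–2: 2 × 1.5% × £320,000.00 = £9,600.00
Penalty, months 3–13: 11 × 2.75% × £320,000.00 = £96,800.00
Interest (6%/yr ÷ 12 = 0.5%/month): £320,000.00 × ((1 + 0.005)^13 − 1) = £21,435.5843…
Total = £320,000.00 + £106,400.0000 + £21,435.5843… = £447,835.58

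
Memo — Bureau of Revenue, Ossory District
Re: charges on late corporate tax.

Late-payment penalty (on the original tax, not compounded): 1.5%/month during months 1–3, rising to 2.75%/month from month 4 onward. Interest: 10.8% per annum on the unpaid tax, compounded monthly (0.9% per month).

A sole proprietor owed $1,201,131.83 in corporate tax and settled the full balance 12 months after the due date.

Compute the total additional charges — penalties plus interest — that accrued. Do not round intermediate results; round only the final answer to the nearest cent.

Penalty, months 1–3: 3 × 1.5% × $1,201,131.83 = $54,050.93…
Penalty, months 4–12: 9 × 2.75% × $1,201,131.83 = $297,280.13…
Interest: $1,201,131.83 × ((1 + 0.009)^12 − 1) = $1,201,131.83 × 0.1135097… = $136,340.0836…
Penalties + interest = $351,331.0603… + $136,340.0836… = $487,671.14

$487,671.14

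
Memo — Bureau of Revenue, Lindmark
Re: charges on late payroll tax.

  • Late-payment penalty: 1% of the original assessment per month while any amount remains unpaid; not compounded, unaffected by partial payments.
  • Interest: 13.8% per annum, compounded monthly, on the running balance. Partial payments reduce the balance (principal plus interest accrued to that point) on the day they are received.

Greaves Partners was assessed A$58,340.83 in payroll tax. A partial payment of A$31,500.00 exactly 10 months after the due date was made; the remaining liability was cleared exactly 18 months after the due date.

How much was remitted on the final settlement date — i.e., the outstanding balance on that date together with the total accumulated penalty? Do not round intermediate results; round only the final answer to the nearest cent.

A$47,657.48

Monthly rate = 13.8% ÷ 12 = 1.15%
Balance at month 10: A$58,340.8300 × (1 + 0.0115)^10 = A$65,408.0911…
After A$31,500.00 payment: A$65,408.0911… − A$31,500.00 = A$33,908.0911…
Balance at month 18: A$33,908.0911… × (1 + 0.0115)^8 = A$37,156.1269…
Penalty: 18 × 1% × A$58,340.83 = A$10,501.35…
Final settlement = outstanding balance + penalty = A$37,156.1269… + A$10,501.35… = A$47,657.48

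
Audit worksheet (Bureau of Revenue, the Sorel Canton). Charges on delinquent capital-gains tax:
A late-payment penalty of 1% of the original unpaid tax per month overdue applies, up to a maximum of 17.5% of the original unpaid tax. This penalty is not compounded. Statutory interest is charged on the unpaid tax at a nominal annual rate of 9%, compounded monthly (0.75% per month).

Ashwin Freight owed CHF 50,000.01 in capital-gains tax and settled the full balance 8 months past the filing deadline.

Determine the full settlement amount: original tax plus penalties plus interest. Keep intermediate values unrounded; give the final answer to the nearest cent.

Penalty: 8 × 1% × CHF 50,000.01 = CHF 4,000.00… (below the 17.5% cap of CHF 8,750.00…)
Interest: CHF 50,000.01 × ((1 + 0.0075)^8 − 1) = CHF 50,000.01 × 0.0615988… = CHF 3,079.9430…
Total = CHF 50,000.01 + CHF 4,000.0008 + CHF 3,079.9430… = CHF 57,079.95

CHF 57,079.95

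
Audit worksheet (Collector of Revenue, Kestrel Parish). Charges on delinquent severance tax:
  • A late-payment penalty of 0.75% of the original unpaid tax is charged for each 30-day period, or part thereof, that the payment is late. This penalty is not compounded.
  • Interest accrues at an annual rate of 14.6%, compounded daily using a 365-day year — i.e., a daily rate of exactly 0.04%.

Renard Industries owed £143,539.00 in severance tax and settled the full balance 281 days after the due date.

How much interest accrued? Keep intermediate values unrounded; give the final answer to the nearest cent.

£17,071.84

Interest: £143,539.00 × ((1 + 0.0004)^281 − 1) = £143,539.00 × 0.11893521… = £17,071.8408…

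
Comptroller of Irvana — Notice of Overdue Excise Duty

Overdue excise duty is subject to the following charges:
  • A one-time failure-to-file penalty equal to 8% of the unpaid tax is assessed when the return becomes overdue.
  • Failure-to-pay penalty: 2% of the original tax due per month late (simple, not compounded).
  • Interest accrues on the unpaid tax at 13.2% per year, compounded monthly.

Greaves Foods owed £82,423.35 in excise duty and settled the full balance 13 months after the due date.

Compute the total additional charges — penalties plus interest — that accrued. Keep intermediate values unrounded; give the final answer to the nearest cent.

Failure-to-file penalty: 8% × £82,423.35 = £6,593.87…
Failure-to-pay penalty: 13 × 2% × £82,423.35 = £21,430.07…
Interest (13.2%/yr ÷ 12 = 1.1%/month): £82,423.35 × ((1 + 0.011)^13 − 1) = £12,596.7066…
Penalties + interest = £28,023.9390 + £12,596.7066… = £40,620.65

£40,620.65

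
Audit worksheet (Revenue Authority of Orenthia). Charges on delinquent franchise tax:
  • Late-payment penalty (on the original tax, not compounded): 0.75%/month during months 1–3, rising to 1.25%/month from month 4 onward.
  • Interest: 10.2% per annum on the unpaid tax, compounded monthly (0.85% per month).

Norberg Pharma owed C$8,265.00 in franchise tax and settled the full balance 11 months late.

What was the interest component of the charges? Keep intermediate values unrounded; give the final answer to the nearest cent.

Interest: C$8,265.00 × ((1 + 0.0085)^11 − 1) = C$8,265.00 × 0.0975768… = C$806.4724…

C$806.47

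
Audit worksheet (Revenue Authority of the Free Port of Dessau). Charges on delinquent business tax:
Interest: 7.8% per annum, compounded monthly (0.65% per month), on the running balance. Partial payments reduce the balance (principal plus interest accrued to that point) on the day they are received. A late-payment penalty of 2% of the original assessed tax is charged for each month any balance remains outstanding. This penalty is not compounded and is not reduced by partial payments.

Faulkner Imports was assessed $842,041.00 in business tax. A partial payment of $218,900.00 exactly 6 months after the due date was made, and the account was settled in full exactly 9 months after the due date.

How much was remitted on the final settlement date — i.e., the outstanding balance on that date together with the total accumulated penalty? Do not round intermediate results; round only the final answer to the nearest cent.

$820,971.78

Balance at month 6: $842,041.0000 × (1 + 0.0065)^6 = $875,418.8900…
After $218,900.00 payment: $875,418.8900… − $218,900.00 = $656,518.8900…
Balance at month 9: $656,518.8900… × (1 + 0.0065)^3 = $669,404.4024…
Penalty: 9 × 2% × $842,041.00 = $151,567.38
Final settlement = outstanding balance + penalty = $669,404.4024… + $151,567.38 = $820,971.78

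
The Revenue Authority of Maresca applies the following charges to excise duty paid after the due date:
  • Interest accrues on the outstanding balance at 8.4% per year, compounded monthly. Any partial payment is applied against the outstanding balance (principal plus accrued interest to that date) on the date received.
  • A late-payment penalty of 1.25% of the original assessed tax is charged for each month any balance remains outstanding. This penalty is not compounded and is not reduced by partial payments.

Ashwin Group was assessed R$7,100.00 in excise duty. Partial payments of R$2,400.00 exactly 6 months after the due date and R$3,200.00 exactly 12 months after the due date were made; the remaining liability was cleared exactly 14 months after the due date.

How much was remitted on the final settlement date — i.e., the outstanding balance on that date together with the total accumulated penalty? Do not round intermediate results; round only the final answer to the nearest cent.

R$3,288.17

Monthly rate = 8.4% ÷ 12 = 0.7%
Balance at month 6: R$7,100.0000 × (1 + 0.007)^6 = R$7,403.4675…
After R$2,400.00 payment: R$7,403.4675… − R$2,400.00 = R$5,003.4675…
Balance at month 12: R$5,003.4675… × (1 + 0.007)^6 = R$5,217.3251…
After R$3,200.00 payment: R$5,217.3251… − R$3,200.00 = R$2,017.3251…
Balance at month 14: R$2,017.3251… × (1 + 0.007)^2 = R$2,045.6665…
Penalty: 14 × 1.25% × R$7,100.00 = R$1,242.50
Final settlement = outstanding balance + penalty = R$2,045.6665… + R$1,242.50 = R$3,288.17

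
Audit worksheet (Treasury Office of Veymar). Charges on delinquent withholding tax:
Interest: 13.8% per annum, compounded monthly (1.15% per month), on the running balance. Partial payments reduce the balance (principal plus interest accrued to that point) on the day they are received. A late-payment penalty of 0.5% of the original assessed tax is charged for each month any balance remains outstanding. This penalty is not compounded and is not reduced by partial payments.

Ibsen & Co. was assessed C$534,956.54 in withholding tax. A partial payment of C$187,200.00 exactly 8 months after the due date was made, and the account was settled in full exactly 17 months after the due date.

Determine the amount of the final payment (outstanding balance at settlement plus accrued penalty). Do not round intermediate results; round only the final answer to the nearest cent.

C$487,718.98

Balance at month 8: C$534,956.5400 × (1 + 0.0115)^8 = C$586,199.7085…
After C$187,200.00 payment: C$586,199.7085… − C$187,200.00 = C$398,999.7085…
Balance at month 17: C$398,999.7085… × (1 + 0.0115)^9 = C$442,247.6790…
Penalty: 17 × 0.5% × C$534,956.54 = C$45,471.31…
Final settlement = outstanding balance + penalty = C$442,247.6790… + C$45,471.31… = C$487,718.98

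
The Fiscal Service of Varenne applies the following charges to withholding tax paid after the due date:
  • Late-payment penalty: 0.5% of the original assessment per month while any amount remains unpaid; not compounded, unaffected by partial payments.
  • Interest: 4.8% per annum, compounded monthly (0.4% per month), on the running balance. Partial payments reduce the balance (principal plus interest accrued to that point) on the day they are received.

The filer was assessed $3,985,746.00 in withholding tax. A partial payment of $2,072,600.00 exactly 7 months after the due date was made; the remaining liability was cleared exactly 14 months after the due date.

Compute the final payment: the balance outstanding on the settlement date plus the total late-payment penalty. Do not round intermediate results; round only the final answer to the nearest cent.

$2,362,513.27

Balance at month 7: $3,985,746.0000 × (1 + 0.004)^7 = $4,098,695.0625…
After $2,072,600.00 payment: $4,098,695.0625… − $2,072,600.00 = $2,026,095.0625…
Balance at month 14: $2,026,095.0625… × (1 + 0.004)^7 = $2,083,511.0489…
Penalty: 14 × 0.5% × $3,985,746.00 = $279,002.22
Final settlement = outstanding balance + penalty = $2,083,511.0489… + $279,002.22 = $2,362,513.27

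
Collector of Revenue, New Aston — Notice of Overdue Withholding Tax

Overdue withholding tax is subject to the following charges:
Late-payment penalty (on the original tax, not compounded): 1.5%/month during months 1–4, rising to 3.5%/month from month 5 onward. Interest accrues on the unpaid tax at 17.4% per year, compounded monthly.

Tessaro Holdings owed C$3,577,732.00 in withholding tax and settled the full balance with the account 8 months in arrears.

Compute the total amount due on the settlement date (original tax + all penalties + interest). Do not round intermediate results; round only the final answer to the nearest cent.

Penalty, months 1–4: 4 × 1.5% × C$3,577,732.00 = C$214,663.92
Penalty, months 5–8: 4 × 3.5% × C$3,577,732.00 = C$500,882.48
Interest (17.4%/yr ÷ 12 = 1.45%/month): C$3,577,732.00 × ((1 + 0.0145)^8 − 1) = C$436,701.0216…
Total = C$3,577,732.00 + C$715,546.4000 + C$436,701.0216… = C$4,729,979.42

C$4,729,979.42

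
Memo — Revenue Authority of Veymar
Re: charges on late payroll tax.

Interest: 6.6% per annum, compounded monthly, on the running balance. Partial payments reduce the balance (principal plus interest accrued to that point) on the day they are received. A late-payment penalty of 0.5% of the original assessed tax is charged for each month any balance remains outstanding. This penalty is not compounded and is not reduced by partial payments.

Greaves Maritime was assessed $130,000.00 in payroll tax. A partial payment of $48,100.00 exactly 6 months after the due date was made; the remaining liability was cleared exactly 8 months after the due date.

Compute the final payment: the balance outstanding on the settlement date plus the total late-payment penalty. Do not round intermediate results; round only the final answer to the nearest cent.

$92,400.77

Monthly rate = 6.6% ÷ 12 = 0.55%
Balance at month 6: $130,000.0000 × (1 + 0.0055)^6 = $134,349.4219…
After $48,100.00 payment: $134,349.4219… − $48,100.00 = $86,249.4219…
Balance at month 8: $86,249.4219… × (1 + 0.0055)^2 = $87,200.7745…
Penalty: 8 × 0.5% × $130,000.00 = $5,200.00
Final settlement = outstanding balance + penalty = $87,200.7745… + $5,200.00 = $92,400.77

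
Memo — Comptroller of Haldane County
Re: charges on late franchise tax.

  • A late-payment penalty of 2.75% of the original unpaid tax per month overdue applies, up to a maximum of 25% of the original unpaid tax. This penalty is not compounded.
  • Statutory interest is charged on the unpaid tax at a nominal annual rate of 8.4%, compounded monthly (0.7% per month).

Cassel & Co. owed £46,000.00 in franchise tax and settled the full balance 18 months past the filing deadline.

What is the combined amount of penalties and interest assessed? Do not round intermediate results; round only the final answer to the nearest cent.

Penalty (uncapped): 18 × 2.75% × £46,000.00 = £22,770.00; cap = 25% × £46,000.00 = £11,500.00 → penalty = £11,500.00
Interest: £46,000.00 × ((1 + 0.007)^18 − 1) = £46,000.00 × 0.1337844… = £6,154.0815…
Penalties + interest = £11,500.0000 + £6,154.0815… = £17,654.08

£17,654.08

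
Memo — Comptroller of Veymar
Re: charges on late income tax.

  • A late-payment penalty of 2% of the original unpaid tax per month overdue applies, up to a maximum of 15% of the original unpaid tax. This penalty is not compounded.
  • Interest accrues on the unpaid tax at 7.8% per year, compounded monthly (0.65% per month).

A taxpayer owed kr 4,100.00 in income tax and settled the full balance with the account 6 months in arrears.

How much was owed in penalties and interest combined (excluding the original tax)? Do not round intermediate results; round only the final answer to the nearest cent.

kr 654.52

Penalty: 6 × 2% × kr 4,100.00 = kr 492.00 (below the 15% cap of kr 615.00)
Interest: kr 4,100.00 × ((1 + 0.0065)^6 − 1) = kr 4,100.00 × 0.0396393… = kr 162.5210…
Penalties + interest = kr 492.0000 + kr 162.5210… = kr 654.52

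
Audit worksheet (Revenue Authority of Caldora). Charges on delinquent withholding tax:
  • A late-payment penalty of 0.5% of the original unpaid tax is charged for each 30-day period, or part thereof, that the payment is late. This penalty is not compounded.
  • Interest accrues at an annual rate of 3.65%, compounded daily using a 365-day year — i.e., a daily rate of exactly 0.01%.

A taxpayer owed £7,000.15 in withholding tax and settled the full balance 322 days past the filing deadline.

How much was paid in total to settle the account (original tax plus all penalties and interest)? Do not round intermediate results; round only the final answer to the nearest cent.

Penalty periods: ⌈322/30⌉ = 11; penalty = 11 × 0.5% × £7,000.15 = £385.01…
Interest: £7,000.15 × ((1 + 0.0001)^322 − 1) = £7,000.15 × 0.03272237… = £229.0615…
Total = £7,000.15 + £385.0083… + £229.0615… = £7,614.22

£7,614.22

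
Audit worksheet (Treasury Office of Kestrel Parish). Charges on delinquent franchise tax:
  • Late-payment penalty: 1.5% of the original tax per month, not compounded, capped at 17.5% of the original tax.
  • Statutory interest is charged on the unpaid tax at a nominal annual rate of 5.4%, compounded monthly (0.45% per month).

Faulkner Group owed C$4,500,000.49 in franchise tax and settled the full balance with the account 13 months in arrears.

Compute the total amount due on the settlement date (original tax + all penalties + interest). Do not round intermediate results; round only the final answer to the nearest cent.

Penalty (uncapped): 13 × 1.5% × C$4,500,000.49 = C$877,500.10…; cap = 17.5% × C$4,500,000.49 = C$787,500.09… → penalty = C$787,500.09…
Interest: C$4,500,000.49 × ((1 + 0.0045)^13 − 1) = C$4,500,000.49 × 0.0601059… = C$270,476.3875…
Total = C$4,500,000.49 + C$787,500.0858… + C$270,476.3875… = C$5,557,976.96

C$5,557,976.96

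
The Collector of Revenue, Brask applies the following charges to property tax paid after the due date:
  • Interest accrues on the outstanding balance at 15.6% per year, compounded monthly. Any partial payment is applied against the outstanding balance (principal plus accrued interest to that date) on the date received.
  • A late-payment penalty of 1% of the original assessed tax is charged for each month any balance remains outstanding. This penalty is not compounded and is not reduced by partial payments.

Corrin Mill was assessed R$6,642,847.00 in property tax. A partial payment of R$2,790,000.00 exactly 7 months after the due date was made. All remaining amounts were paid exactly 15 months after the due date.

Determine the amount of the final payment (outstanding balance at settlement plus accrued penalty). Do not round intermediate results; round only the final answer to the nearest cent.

R$5,965,702.33

Monthly rate = 15.6% ÷ 12 = 1.3%
Balance at month 7: R$6,642,847.0000 × (1 + 0.013)^7 = R$7,271,439.0352…
After R$2,790,000.00 payment: R$7,271,439.0352… − R$2,790,000.00 = R$4,481,439.0352…
Balance at month 15: R$4,481,439.0352… × (1 + 0.013)^8 = R$4,969,275.2781…
Penalty: 15 × 1% × R$6,642,847.00 = R$996,427.05
Final settlement = outstanding balance + penalty = R$4,969,275.2781… + R$996,427.05 = R$5,965,702.33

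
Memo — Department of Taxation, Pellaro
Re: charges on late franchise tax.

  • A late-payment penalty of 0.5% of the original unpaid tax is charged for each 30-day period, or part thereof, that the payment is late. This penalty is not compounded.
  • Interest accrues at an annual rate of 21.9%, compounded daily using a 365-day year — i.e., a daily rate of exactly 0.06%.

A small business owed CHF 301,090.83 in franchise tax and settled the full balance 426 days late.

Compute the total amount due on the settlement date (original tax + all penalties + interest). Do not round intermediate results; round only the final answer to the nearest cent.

CHF 411,331.37

Penalty periods: ⌈426/30⌉ = 15; penalty = 15 × 0.5% × CHF 301,090.83 = CHF 22,581.81…
Interest: CHF 301,090.83 × ((1 + 0.0006)^426 − 1) = CHF 301,090.83 × 0.29113716… = CHF 87,658.7296…
Total = CHF 301,090.83 + CHF 22,581.8123… + CHF 87,658.7296… = CHF 411,331.37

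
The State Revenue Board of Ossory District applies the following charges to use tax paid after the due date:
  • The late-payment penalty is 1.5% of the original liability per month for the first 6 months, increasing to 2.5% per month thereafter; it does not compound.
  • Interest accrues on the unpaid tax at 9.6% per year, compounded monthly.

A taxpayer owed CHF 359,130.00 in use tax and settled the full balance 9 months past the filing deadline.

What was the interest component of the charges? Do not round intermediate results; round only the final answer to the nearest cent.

CHF 26,700.43

Interest (9.6%/yr ÷ 12 = 0.8%/month): CHF 359,130.00 × ((1 + 0.008)^9 − 1) = CHF 26,700.4278…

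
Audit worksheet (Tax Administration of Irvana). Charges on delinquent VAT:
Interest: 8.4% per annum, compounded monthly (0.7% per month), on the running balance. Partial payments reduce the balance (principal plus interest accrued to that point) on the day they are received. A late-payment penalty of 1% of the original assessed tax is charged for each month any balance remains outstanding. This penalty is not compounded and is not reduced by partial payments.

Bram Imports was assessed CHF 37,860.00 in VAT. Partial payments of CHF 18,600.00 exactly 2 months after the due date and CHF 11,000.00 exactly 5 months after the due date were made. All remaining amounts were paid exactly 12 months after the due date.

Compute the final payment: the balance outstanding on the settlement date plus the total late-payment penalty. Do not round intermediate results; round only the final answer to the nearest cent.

Balance at month 2: CHF 37,860.0000 × (1 + 0.007)^2 = CHF 38,391.8951…
After CHF 18,600.00 payment: CHF 38,391.8951… − CHF 18,600.00 = CHF 19,791.8951…
Balance at month 5: CHF 19,791.8951… × (1 + 0.007)^3 = CHF 20,210.4411…
After CHF 11,000.00 payment: CHF 20,210.4411… − CHF 11,000.00 = CHF 9,210.4411…
Balance at month 12: CHF 9,210.4411… × (1 + 0.007)^7 = CHF 9,671.3416…
Penalty: 12 × 1% × CHF 37,860.00 = CHF 4,543.20
Final settlement = outstanding balance + penalty = CHF 9,671.3416… + CHF 4,543.20 = CHF 14,214.54

CHF 14,214.54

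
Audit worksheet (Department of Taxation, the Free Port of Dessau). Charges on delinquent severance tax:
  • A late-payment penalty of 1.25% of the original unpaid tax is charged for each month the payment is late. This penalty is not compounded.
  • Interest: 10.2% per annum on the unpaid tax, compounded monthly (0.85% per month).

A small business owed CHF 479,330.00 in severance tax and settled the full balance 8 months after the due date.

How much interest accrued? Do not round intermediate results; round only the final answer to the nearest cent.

Interest: CHF 479,330.00 × ((1 + 0.0085)^8 − 1) = CHF 479,330.00 × 0.0700578… = CHF 33,580.7856…

CHF 33,580.79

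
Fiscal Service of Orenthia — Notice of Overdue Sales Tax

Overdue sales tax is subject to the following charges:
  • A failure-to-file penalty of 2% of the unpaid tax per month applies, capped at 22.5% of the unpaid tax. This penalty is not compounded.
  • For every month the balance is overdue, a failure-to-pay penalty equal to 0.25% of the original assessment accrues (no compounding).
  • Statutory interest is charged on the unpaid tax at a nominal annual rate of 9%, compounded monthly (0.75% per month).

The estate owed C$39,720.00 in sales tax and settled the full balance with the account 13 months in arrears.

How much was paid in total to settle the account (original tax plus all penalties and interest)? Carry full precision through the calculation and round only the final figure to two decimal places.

Failure-to-file: 13 × 2% × C$39,720.00 = C$10,327.20, capped at 22.5% × C$39,720.00 = C$8,937.00
Failure-to-pay penalty: 13 × 0.25% × C$39,720.00 = C$1,290.90
Interest: C$39,720.00 × ((1 + 0.0075)^13 − 1) = C$39,720.00 × 0.1020104… = C$4,051.8551…
Total = C$39,720.00 + C$10,227.9000 + C$4,051.8551… = C$53,999.76

C$53,999.76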